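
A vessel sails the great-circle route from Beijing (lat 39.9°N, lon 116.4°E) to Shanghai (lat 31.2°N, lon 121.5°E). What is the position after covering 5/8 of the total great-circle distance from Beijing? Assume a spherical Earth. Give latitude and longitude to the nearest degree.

Convert each endpoint to a unit vector on the sphere (x = cos φ cos λ, y = cos φ sin λ, z = sin φ).
The central angle between the endpoints is δ = arccos(p₁·p₂) ≈ 0.168 rad (9.6°).
Interpolate at f = 5/8 with slerp weights a = sin((1−f)δ)/sin δ ≈ 0.377, b = sin(fδ)/sin δ ≈ 0.627.
p = a·p₁ + b·p₂ ≈ (-0.409, 0.716, 0.566); φ = arcsin(p_z) ≈ 34.49°, λ = atan2(p_y, p_x) ≈ 119.71°.

≈ lat 34°N, lon 120°E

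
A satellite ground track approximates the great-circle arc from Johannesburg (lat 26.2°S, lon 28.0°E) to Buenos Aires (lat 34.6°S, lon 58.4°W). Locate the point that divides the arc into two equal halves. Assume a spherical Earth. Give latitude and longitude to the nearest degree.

≈ lat 39°S, lon 13°W

Write both endpoints as unit vectors p₁, p₂ with components (cos φ cos λ, cos φ sin λ, sin φ).
The central angle between the endpoints is δ = arccos(p₁·p₂) ≈ 1.269 rad (72.7°).
Interpolate at f = 1/2 with slerp weights a = sin((1−f)δ)/sin δ ≈ 0.621, b = sin(fδ)/sin δ ≈ 0.621.
p = a·p₁ + b·p₂ ≈ (0.760, -0.174, -0.627); φ = arcsin(p_z) ≈ -38.81°, λ = atan2(p_y, p_x) ≈ -12.88°.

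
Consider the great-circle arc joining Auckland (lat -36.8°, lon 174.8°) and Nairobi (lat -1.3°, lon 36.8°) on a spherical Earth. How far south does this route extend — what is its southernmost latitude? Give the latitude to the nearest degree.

≈ -49°

The great circle lies in the plane with unit normal n̂ = (p₁ × p₂)/|p₁ × p₂|.
Here n̂_z ≈ -0.658; the vertex latitude is φ_max = arccos|n̂_z| ≈ 48.8°.
Check via Clairaut: cos φ_max = |cos φ₁| · sin C = cos(36.8°)·sin(124.7°) ≈ 0.658, again giving ≈ 48.8°.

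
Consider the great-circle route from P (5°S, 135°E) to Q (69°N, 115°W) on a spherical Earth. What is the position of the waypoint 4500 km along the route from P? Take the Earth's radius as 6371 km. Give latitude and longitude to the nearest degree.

≈ (33°N, 150°E)

Write both endpoints as unit vectors p₁, p₂ with components (cos φ cos λ, cos φ sin λ, sin φ).
The central angle between the endpoints is δ = arccos(p₁·p₂) ≈ 1.776 rad (101.7°). The total great-circle distance is δ·R ≈ 1.776 × 6371 ≈ 11313 km, so the target fraction is f = 4500/11313 ≈ 0.398.
Interpolate at f ≈ 0.398 with slerp weights a = sin((1−f)δ)/sin δ ≈ 0.896, b = sin(fδ)/sin δ ≈ 0.663.
p = a·p₁ + b·p₂ ≈ (-0.731, 0.416, 0.541); φ = arcsin(p_z) ≈ 32.74°, λ = atan2(p_y, p_x) ≈ 150.39°.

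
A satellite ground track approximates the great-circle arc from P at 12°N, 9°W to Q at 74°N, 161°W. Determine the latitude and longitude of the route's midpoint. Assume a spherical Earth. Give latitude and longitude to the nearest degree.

≈ 57°N, 19°W

Convert each endpoint to a unit vector on the sphere (x = cos φ cos λ, y = cos φ sin λ, z = sin φ).
The central angle between the endpoints is δ = arccos(p₁·p₂) ≈ 1.609 rad (92.2°).
Interpolate at f = 1/2 with slerp weights a = sin((1−f)δ)/sin δ ≈ 0.721, b = sin(fδ)/sin δ ≈ 0.721.
p = a·p₁ + b·p₂ ≈ (0.509, -0.175, 0.843); φ = arcsin(p_z) ≈ 57.46°, λ = atan2(p_y, p_x) ≈ -18.99°.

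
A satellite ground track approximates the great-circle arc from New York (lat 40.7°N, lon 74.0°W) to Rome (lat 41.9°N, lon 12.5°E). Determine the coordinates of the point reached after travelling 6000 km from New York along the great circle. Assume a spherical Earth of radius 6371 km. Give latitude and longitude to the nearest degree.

Convert each endpoint to a unit vector on the sphere (x = cos φ cos λ, y = cos φ sin λ, z = sin φ).
The central angle between the endpoints is δ = arccos(p₁·p₂) ≈ 1.082 rad (62.0°). The total great-circle distance is δ·R ≈ 1.082 × 6371 ≈ 6891 km, so the target fraction is f = 6000/6891 ≈ 0.871.
Interpolate at f ≈ 0.871 with slerp weights a = sin((1−f)δ)/sin δ ≈ 0.158, b = sin(fδ)/sin δ ≈ 0.916.
p = a·p₁ + b·p₂ ≈ (0.699, 0.033, 0.715); φ = arcsin(p_z) ≈ 45.62°, λ = atan2(p_y, p_x) ≈ 2.67°.

≈ lat 46°N, lon 3°E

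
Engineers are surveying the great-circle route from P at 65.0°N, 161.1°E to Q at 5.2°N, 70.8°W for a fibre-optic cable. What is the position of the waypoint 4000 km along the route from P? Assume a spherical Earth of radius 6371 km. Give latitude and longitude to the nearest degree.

≈ 62°N, 111°W

From cos δ = sin φ₁ sin φ₂ + cos φ₁ cos φ₂ cos Δλ, the central angle is δ ≈ 1.749 rad (100.2°). The total great-circle distance is δ·R ≈ 1.749 × 6371 ≈ 11145 km, so the target fraction is f = 4000/11145 ≈ 0.359.
Interpolate at f ≈ 0.359 with slerp weights a = sin((1−f)δ)/sin δ ≈ 0.915, b = sin(fδ)/sin δ ≈ 0.597.
p = a·p₁ + b·p₂ ≈ (-0.170, -0.436, 0.884); φ = arcsin(p_z) ≈ 62.08°, λ = atan2(p_y, p_x) ≈ -111.35°.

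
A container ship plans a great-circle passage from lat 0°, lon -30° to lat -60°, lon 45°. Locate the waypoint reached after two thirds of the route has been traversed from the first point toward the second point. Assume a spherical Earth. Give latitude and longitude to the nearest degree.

The haversine formula gives a central angle δ ≈ 1.441 rad (82.6°) between the endpoints.
Interpolate at f = 2/3 with slerp weights a = sin((1−f)δ)/sin δ ≈ 0.466, b = sin(fδ)/sin δ ≈ 0.827.
p = a·p₁ + b·p₂ ≈ (0.696, 0.059, -0.716); φ = arcsin(p_z) ≈ -45.71°, λ = atan2(p_y, p_x) ≈ 4.87°.

≈ lat -46°, lon 5°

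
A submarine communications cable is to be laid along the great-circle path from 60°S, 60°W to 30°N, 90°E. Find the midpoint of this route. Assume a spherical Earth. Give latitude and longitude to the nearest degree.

The haversine formula gives a central angle δ ≈ 2.512 rad (143.9°) between the endpoints.
Interpolate at f = 1/2 with slerp weights a = sin((1−f)δ)/sin δ ≈ 1.614, b = sin(fδ)/sin δ ≈ 1.614.
p = a·p₁ + b·p₂ ≈ (0.403, 0.699, -0.591); φ = arcsin(p_z) ≈ -36.21°, λ = atan2(p_y, p_x) ≈ 60.00°.

≈ 36°S, 60°E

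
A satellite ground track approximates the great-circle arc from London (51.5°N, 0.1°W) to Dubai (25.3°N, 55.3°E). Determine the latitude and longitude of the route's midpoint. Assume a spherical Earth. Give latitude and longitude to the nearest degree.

Convert each endpoint to a unit vector on the sphere (x = cos φ cos λ, y = cos φ sin λ, z = sin φ).
The central angle between the endpoints is δ = arccos(p₁·p₂) ≈ 0.858 rad (49.2°).
Interpolate at f = 1/2 with slerp weights a = sin((1−f)δ)/sin δ ≈ 0.550, b = sin(fδ)/sin δ ≈ 0.550.
p = a·p₁ + b·p₂ ≈ (0.625, 0.408, 0.665); φ = arcsin(p_z) ≈ 41.70°, λ = atan2(p_y, p_x) ≈ 33.13°.

≈ (42°N, 33°E)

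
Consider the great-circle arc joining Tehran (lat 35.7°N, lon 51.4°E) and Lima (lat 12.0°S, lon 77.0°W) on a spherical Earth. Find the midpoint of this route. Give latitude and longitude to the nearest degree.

≈ lat 25°N, lon 24°W

The haversine formula gives a central angle δ ≈ 2.233 rad (127.9°) between the endpoints.
Interpolate at f = 1/2 with slerp weights a = sin((1−f)δ)/sin δ ≈ 1.139, b = sin(fδ)/sin δ ≈ 1.139.
p = a·p₁ + b·p₂ ≈ (0.828, -0.363, 0.428); φ = arcsin(p_z) ≈ 25.34°, λ = atan2(p_y, p_x) ≈ -23.66°.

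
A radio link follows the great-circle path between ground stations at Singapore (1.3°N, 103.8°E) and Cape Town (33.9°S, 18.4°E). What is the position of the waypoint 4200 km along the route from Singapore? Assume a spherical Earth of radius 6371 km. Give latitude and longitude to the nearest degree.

≈ 19°S, 71°E

From cos δ = sin φ₁ sin φ₂ + cos φ₁ cos φ₂ cos Δλ, the central angle is δ ≈ 1.517 rad (86.9°). The total great-circle distance is δ·R ≈ 1.517 × 6371 ≈ 9664 km, so the target fraction is f = 4200/9664 ≈ 0.435.
Interpolate at f ≈ 0.435 with slerp weights a = sin((1−f)δ)/sin δ ≈ 0.757, b = sin(fδ)/sin δ ≈ 0.613.
p = a·p₁ + b·p₂ ≈ (0.302, 0.896, -0.325); φ = arcsin(p_z) ≈ -18.96°, λ = atan2(p_y, p_x) ≈ 71.35°.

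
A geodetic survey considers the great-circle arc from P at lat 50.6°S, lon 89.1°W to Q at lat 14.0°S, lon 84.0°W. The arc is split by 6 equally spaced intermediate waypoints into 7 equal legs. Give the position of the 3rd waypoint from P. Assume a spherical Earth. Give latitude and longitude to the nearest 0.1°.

≈ lat 34.9°S, lon 86.4°W

Write both endpoints as unit vectors p₁, p₂ with components (cos φ cos λ, cos φ sin λ, sin φ).
The central angle between the endpoints is δ = arccos(p₁·p₂) ≈ 0.643 rad (36.8°).
Interpolate at f = 3/7 with slerp weights a = sin((1−f)δ)/sin δ ≈ 0.599, b = sin(fδ)/sin δ ≈ 0.454.
p = a·p₁ + b·p₂ ≈ (0.052, -0.818, -0.573); φ = arcsin(p_z) ≈ -34.94°, λ = atan2(p_y, p_x) ≈ -86.36°.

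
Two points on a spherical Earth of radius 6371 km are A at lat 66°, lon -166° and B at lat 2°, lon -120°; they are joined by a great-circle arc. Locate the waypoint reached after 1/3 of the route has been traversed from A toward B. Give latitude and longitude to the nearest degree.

≈ lat 47°, lon -139°

From cos δ = sin φ₁ sin φ₂ + cos φ₁ cos φ₂ cos Δλ, the central angle is δ ≈ 1.251 rad (71.7°).
Interpolate at f = 1/3 with slerp weights a = sin((1−f)δ)/sin δ ≈ 0.780, b = sin(fδ)/sin δ ≈ 0.427.
p = a·p₁ + b·p₂ ≈ (-0.521, -0.446, 0.728); φ = arcsin(p_z) ≈ 46.69°, λ = atan2(p_y, p_x) ≈ -139.44°.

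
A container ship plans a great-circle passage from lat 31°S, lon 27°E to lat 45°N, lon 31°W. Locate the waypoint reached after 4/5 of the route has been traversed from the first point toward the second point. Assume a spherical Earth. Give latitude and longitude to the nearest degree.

From cos δ = sin φ₁ sin φ₂ + cos φ₁ cos φ₂ cos Δλ, the central angle is δ ≈ 1.614 rad (92.5°).
Interpolate at f = 4/5 with slerp weights a = sin((1−f)δ)/sin δ ≈ 0.317, b = sin(fδ)/sin δ ≈ 0.962.
p = a·p₁ + b·p₂ ≈ (0.826, -0.227, 0.517); φ = arcsin(p_z) ≈ 31.11°, λ = atan2(p_y, p_x) ≈ -15.36°.

≈ lat 31°N, lon 15°W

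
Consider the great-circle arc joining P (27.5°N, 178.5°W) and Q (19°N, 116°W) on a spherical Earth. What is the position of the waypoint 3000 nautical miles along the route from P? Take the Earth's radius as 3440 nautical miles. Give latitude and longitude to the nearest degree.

≈ (22°N, 124°W)

Convert each endpoint to a unit vector on the sphere (x = cos φ cos λ, y = cos φ sin λ, z = sin φ).
The central angle between the endpoints is δ = arccos(p₁·p₂) ≈ 1.003 rad (57.5°). The total great-circle distance is δ·R ≈ 1.003 × 3440 ≈ 3451 nmi, so the target fraction is f = 3000/3451 ≈ 0.869.
Interpolate at f ≈ 0.869 with slerp weights a = sin((1−f)δ)/sin δ ≈ 0.155, b = sin(fδ)/sin δ ≈ 0.908.
p = a·p₁ + b·p₂ ≈ (-0.514, -0.775, 0.367); φ = arcsin(p_z) ≈ 21.55°, λ = atan2(p_y, p_x) ≈ -123.54°.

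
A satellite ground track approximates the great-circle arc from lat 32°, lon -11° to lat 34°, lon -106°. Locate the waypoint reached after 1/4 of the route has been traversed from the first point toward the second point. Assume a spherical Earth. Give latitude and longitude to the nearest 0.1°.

≈ lat 40.3°, lon -32.4°

Write both endpoints as unit vectors p₁, p₂ with components (cos φ cos λ, cos φ sin λ, sin φ).
The central angle between the endpoints is δ = arccos(p₁·p₂) ≈ 1.334 rad (76.4°).
Interpolate at f = 1/4 with slerp weights a = sin((1−f)δ)/sin δ ≈ 0.866, b = sin(fδ)/sin δ ≈ 0.337.
p = a·p₁ + b·p₂ ≈ (0.644, -0.408, 0.647); φ = arcsin(p_z) ≈ 40.32°, λ = atan2(p_y, p_x) ≈ -32.39°.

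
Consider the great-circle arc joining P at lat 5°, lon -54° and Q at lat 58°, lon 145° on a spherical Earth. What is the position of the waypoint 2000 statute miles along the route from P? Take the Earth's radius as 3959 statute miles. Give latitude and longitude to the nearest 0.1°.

From cos δ = sin φ₁ sin φ₂ + cos φ₁ cos φ₂ cos Δλ, the central angle is δ ≈ 2.010 rad (115.2°). The total great-circle distance is δ·R ≈ 2.010 × 3959 ≈ 7958 mi, so the target fraction is f = 2000/7958 ≈ 0.251.
Interpolate at f ≈ 0.251 with slerp weights a = sin((1−f)δ)/sin δ ≈ 1.102, b = sin(fδ)/sin δ ≈ 0.535.
p = a·p₁ + b·p₂ ≈ (0.413, -0.726, 0.550); φ = arcsin(p_z) ≈ 33.34°, λ = atan2(p_y, p_x) ≈ -60.34°.

≈ lat 33.3°, lon -60.3°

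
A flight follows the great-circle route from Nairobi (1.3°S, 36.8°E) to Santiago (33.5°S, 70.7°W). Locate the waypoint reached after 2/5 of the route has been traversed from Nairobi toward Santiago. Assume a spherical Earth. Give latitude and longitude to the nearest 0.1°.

The haversine formula gives a central angle δ ≈ 1.811 rad (103.8°) between the endpoints.
Interpolate at f = 2/5 with slerp weights a = sin((1−f)δ)/sin δ ≈ 0.911, b = sin(fδ)/sin δ ≈ 0.682.
p = a·p₁ + b·p₂ ≈ (0.918, 0.009, -0.397); φ = arcsin(p_z) ≈ -23.41°, λ = atan2(p_y, p_x) ≈ 0.54°.

≈ 23.4°S, 0.5°E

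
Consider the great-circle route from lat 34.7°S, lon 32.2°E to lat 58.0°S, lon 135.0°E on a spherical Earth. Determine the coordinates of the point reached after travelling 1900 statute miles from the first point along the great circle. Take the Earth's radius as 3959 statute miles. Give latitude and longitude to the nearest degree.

Write both endpoints as unit vectors p₁, p₂ with components (cos φ cos λ, cos φ sin λ, sin φ).
The central angle between the endpoints is δ = arccos(p₁·p₂) ≈ 1.174 rad (67.3°). The total great-circle distance is δ·R ≈ 1.174 × 3959 ≈ 4649 mi, so the target fraction is f = 1900/4649 ≈ 0.409.
Interpolate at f ≈ 0.409 with slerp weights a = sin((1−f)δ)/sin δ ≈ 0.694, b = sin(fδ)/sin δ ≈ 0.501.
p = a·p₁ + b·p₂ ≈ (0.295, 0.491, -0.819); φ = arcsin(p_z) ≈ -55.02°, λ = atan2(p_y, p_x) ≈ 59.02°.

≈ lat 55°S, lon 59°E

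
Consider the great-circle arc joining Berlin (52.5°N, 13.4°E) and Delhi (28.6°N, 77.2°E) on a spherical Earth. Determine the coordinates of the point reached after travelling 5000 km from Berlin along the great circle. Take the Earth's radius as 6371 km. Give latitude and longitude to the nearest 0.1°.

From cos δ = sin φ₁ sin φ₂ + cos φ₁ cos φ₂ cos Δλ, the central angle is δ ≈ 0.907 rad (52.0°). The total great-circle distance is δ·R ≈ 0.907 × 6371 ≈ 5781 km, so the target fraction is f = 5000/5781 ≈ 0.865.
Interpolate at f ≈ 0.865 with slerp weights a = sin((1−f)δ)/sin δ ≈ 0.155, b = sin(fδ)/sin δ ≈ 0.897.
p = a·p₁ + b·p₂ ≈ (0.266, 0.790, 0.553); φ = arcsin(p_z) ≈ 33.54°, λ = atan2(p_y, p_x) ≈ 71.36°.

≈ 33.5°N, 71.4°E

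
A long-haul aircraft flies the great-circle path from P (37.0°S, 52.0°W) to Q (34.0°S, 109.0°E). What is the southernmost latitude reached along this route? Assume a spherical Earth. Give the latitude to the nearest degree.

≈ 77°S

The great circle lies in the plane with unit normal n̂ = (p₁ × p₂)/|p₁ × p₂|.
Here n̂_z ≈ +0.225; the vertex latitude is φ_max = arccos|n̂_z| ≈ 77.0°.
Check via Clairaut: cos φ_max = |cos φ₁| · sin C = cos(37.0°)·sin(163.6°) ≈ 0.225, again giving ≈ 77.0°.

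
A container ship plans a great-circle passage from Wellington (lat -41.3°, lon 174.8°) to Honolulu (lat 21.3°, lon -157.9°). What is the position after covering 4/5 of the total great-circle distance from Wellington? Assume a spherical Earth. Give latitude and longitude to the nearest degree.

≈ lat 9°, lon -163°

The haversine formula gives a central angle δ ≈ 1.179 rad (67.5°) between the endpoints.
Interpolate at f = 4/5 with slerp weights a = sin((1−f)δ)/sin δ ≈ 0.253, b = sin(fδ)/sin δ ≈ 0.876.
p = a·p₁ + b·p₂ ≈ (-0.945, -0.290, 0.151); φ = arcsin(p_z) ≈ 8.70°, λ = atan2(p_y, p_x) ≈ -162.95°.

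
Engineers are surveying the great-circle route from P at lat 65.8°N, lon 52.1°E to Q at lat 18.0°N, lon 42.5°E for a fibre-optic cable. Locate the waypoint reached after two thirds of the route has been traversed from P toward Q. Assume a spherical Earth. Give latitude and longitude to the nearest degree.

≈ lat 34°N, lon 44°E

From cos δ = sin φ₁ sin φ₂ + cos φ₁ cos φ₂ cos Δλ, the central angle is δ ≈ 0.842 rad (48.2°).
Interpolate at f = 2/3 with slerp weights a = sin((1−f)δ)/sin δ ≈ 0.371, b = sin(fδ)/sin δ ≈ 0.714.
p = a·p₁ + b·p₂ ≈ (0.594, 0.579, 0.559); φ = arcsin(p_z) ≈ 34.00°, λ = atan2(p_y, p_x) ≈ 44.25°.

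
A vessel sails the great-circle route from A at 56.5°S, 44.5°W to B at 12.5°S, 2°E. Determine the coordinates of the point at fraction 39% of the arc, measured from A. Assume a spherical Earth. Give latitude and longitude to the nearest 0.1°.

≈ 41.6°S, 19.3°W

Write both endpoints as unit vectors p₁, p₂ with components (cos φ cos λ, cos φ sin λ, sin φ).
The central angle between the endpoints is δ = arccos(p₁·p₂) ≈ 0.987 rad (56.5°).
Interpolate at f = 0.39 with slerp weights a = sin((1−f)δ)/sin δ ≈ 0.679, b = sin(fδ)/sin δ ≈ 0.450.
p = a·p₁ + b·p₂ ≈ (0.706, -0.247, -0.663); φ = arcsin(p_z) ≈ -41.56°, λ = atan2(p_y, p_x) ≈ -19.29°.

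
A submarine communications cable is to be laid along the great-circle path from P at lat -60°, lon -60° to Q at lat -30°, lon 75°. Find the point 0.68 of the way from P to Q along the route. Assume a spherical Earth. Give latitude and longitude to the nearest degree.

From cos δ = sin φ₁ sin φ₂ + cos φ₁ cos φ₂ cos Δλ, the central angle is δ ≈ 1.444 rad (82.7°).
Interpolate at f = 0.68 with slerp weights a = sin((1−f)δ)/sin δ ≈ 0.449, b = sin(fδ)/sin δ ≈ 0.838.
p = a·p₁ + b·p₂ ≈ (0.300, 0.507, -0.808); φ = arcsin(p_z) ≈ -53.92°, λ = atan2(p_y, p_x) ≈ 59.35°.

≈ lat -54°, lon 59°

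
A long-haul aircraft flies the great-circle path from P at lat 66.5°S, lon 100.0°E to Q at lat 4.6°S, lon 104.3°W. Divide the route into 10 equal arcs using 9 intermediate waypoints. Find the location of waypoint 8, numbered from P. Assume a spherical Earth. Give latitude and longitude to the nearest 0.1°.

≈ lat 25.6°S, lon 108.3°W

From cos δ = sin φ₁ sin φ₂ + cos φ₁ cos φ₂ cos Δλ, the central angle is δ ≈ 1.864 rad (106.8°).
Interpolate at f = 8/10 with slerp weights a = sin((1−f)δ)/sin δ ≈ 0.380, b = sin(fδ)/sin δ ≈ 1.041.
p = a·p₁ + b·p₂ ≈ (-0.283, -0.856, -0.432); φ = arcsin(p_z) ≈ -25.61°, λ = atan2(p_y, p_x) ≈ -108.27°.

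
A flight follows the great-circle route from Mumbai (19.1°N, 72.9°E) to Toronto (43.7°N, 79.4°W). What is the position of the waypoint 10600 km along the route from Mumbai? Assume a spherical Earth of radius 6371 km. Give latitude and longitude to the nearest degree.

Write both endpoints as unit vectors p₁, p₂ with components (cos φ cos λ, cos φ sin λ, sin φ).
The central angle between the endpoints is δ = arccos(p₁·p₂) ≈ 1.959 rad (112.3°). The total great-circle distance is δ·R ≈ 1.959 × 6371 ≈ 12483 km, so the target fraction is f = 10600/12483 ≈ 0.849.
Interpolate at f ≈ 0.849 with slerp weights a = sin((1−f)δ)/sin δ ≈ 0.315, b = sin(fδ)/sin δ ≈ 1.076.
p = a·p₁ + b·p₂ ≈ (0.231, -0.480, 0.846); φ = arcsin(p_z) ≈ 57.81°, λ = atan2(p_y, p_x) ≈ -64.36°.

≈ 58°N, 64°W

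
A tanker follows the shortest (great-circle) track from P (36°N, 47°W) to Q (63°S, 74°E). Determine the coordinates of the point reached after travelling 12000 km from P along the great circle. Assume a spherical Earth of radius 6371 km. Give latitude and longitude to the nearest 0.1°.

Write both endpoints as unit vectors p₁, p₂ with components (cos φ cos λ, cos φ sin λ, sin φ).
The central angle between the endpoints is δ = arccos(p₁·p₂) ≈ 2.364 rad (135.5°). The total great-circle distance is δ·R ≈ 2.364 × 6371 ≈ 15064 km, so the target fraction is f = 12000/15064 ≈ 0.797.
Interpolate at f ≈ 0.797 with slerp weights a = sin((1−f)δ)/sin δ ≈ 0.660, b = sin(fδ)/sin δ ≈ 1.357.
p = a·p₁ + b·p₂ ≈ (0.534, 0.202, -0.821); φ = arcsin(p_z) ≈ -55.21°, λ = atan2(p_y, p_x) ≈ 20.72°.

≈ (55.2°S, 20.7°E)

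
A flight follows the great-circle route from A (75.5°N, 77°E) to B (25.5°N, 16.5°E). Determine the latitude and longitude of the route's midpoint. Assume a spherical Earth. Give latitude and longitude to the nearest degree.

≈ (53°N, 28°E)

Convert each endpoint to a unit vector on the sphere (x = cos φ cos λ, y = cos φ sin λ, z = sin φ).
The central angle between the endpoints is δ = arccos(p₁·p₂) ≈ 1.014 rad (58.1°).
Interpolate at f = 1/2 with slerp weights a = sin((1−f)δ)/sin δ ≈ 0.572, b = sin(fδ)/sin δ ≈ 0.572.
p = a·p₁ + b·p₂ ≈ (0.527, 0.286, 0.800); φ = arcsin(p_z) ≈ 53.14°, λ = atan2(p_y, p_x) ≈ 28.49°.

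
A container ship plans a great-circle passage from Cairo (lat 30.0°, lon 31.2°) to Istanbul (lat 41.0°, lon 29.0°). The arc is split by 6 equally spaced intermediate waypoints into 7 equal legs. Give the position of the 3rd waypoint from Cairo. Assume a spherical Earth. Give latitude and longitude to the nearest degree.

Write both endpoints as unit vectors p₁, p₂ with components (cos φ cos λ, cos φ sin λ, sin φ).
The central angle between the endpoints is δ = arccos(p₁·p₂) ≈ 0.194 rad (11.1°).
Interpolate at f = 3/7 with slerp weights a = sin((1−f)δ)/sin δ ≈ 0.574, b = sin(fδ)/sin δ ≈ 0.431.
p = a·p₁ + b·p₂ ≈ (0.709, 0.415, 0.570); φ = arcsin(p_z) ≈ 34.72°, λ = atan2(p_y, p_x) ≈ 30.33°.

≈ lat 35°, lon 30°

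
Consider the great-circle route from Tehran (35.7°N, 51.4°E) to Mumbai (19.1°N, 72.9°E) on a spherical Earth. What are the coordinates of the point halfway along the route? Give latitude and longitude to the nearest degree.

≈ (28°N, 63°E)

The haversine formula gives a central angle δ ≈ 0.440 rad (25.2°) between the endpoints.
Interpolate at f = 1/2 with slerp weights a = sin((1−f)δ)/sin δ ≈ 0.512, b = sin(fδ)/sin δ ≈ 0.512.
p = a·p₁ + b·p₂ ≈ (0.402, 0.788, 0.467); φ = arcsin(p_z) ≈ 27.81°, λ = atan2(p_y, p_x) ≈ 62.97°.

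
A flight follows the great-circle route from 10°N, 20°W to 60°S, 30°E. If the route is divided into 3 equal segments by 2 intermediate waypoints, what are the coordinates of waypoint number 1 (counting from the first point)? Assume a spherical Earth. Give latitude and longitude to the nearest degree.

Convert each endpoint to a unit vector on the sphere (x = cos φ cos λ, y = cos φ sin λ, z = sin φ).
The central angle between the endpoints is δ = arccos(p₁·p₂) ≈ 1.404 rad (80.4°).
Interpolate at f = 1/3 with slerp weights a = sin((1−f)δ)/sin δ ≈ 0.816, b = sin(fδ)/sin δ ≈ 0.457.
p = a·p₁ + b·p₂ ≈ (0.954, -0.161, -0.254); φ = arcsin(p_z) ≈ -14.74°, λ = atan2(p_y, p_x) ≈ -9.56°.

≈ 15°S, 10°W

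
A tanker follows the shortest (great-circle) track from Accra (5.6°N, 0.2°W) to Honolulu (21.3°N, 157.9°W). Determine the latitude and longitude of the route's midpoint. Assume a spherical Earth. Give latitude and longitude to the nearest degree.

≈ (51°N, 70°W)

Write both endpoints as unit vectors p₁, p₂ with components (cos φ cos λ, cos φ sin λ, sin φ).
The central angle between the endpoints is δ = arccos(p₁·p₂) ≈ 2.536 rad (145.3°).
Interpolate at f = 1/2 with slerp weights a = sin((1−f)δ)/sin δ ≈ 1.678, b = sin(fδ)/sin δ ≈ 1.678.
p = a·p₁ + b·p₂ ≈ (0.221, -0.594, 0.773); φ = arcsin(p_z) ≈ 50.65°, λ = atan2(p_y, p_x) ≈ -69.55°.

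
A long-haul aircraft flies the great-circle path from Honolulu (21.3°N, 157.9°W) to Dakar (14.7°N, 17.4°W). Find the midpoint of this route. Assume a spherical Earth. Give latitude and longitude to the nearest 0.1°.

Convert each endpoint to a unit vector on the sphere (x = cos φ cos λ, y = cos φ sin λ, z = sin φ).
The central angle between the endpoints is δ = arccos(p₁·p₂) ≈ 2.218 rad (127.1°).
Interpolate at f = 1/2 with slerp weights a = sin((1−f)δ)/sin δ ≈ 1.123, b = sin(fδ)/sin δ ≈ 1.123.
p = a·p₁ + b·p₂ ≈ (0.067, -0.718, 0.693); φ = arcsin(p_z) ≈ 43.84°, λ = atan2(p_y, p_x) ≈ -84.66°.

≈ 43.8°N, 84.7°W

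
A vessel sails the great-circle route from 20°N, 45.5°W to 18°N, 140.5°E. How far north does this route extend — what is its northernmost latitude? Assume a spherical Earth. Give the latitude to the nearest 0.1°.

≈ 81.4°N

The great circle lies in the plane with unit normal n̂ = (p₁ × p₂)/|p₁ × p₂|.
Here n̂_z ≈ -0.150; the vertex latitude is φ_max = arccos|n̂_z| ≈ 81.4°.
Check via Clairaut: cos φ_max = |cos φ₁| · sin C = cos(20.0°)·sin(9.2°) ≈ 0.150, again giving ≈ 81.4°.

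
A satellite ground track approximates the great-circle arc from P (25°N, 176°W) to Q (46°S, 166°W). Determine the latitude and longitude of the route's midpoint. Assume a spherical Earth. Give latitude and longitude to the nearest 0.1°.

≈ (10.5°S, 171.7°W)

From cos δ = sin φ₁ sin φ₂ + cos φ₁ cos φ₂ cos Δλ, the central angle is δ ≈ 1.249 rad (71.6°).
Interpolate at f = 1/2 with slerp weights a = sin((1−f)δ)/sin δ ≈ 0.616, b = sin(fδ)/sin δ ≈ 0.616.
p = a·p₁ + b·p₂ ≈ (-0.973, -0.143, -0.183); φ = arcsin(p_z) ≈ -10.54°, λ = atan2(p_y, p_x) ≈ -171.66°.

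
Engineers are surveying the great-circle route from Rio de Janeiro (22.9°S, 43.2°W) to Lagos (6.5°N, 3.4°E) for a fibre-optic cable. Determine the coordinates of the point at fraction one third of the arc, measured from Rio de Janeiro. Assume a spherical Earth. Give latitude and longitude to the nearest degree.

≈ (14°S, 27°W)

The haversine formula gives a central angle δ ≈ 0.946 rad (54.2°) between the endpoints.
Interpolate at f = 1/3 with slerp weights a = sin((1−f)δ)/sin δ ≈ 0.727, b = sin(fδ)/sin δ ≈ 0.382.
p = a·p₁ + b·p₂ ≈ (0.867, -0.436, -0.240); φ = arcsin(p_z) ≈ -13.86°, λ = atan2(p_y, p_x) ≈ -26.68°.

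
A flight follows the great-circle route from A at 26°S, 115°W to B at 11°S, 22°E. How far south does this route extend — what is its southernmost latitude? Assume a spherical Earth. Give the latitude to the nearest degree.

The great circle lies in the plane with unit normal n̂ = (p₁ × p₂)/|p₁ × p₂|.
Here n̂_z ≈ +0.727; the vertex latitude is φ_max = arccos|n̂_z| ≈ 43.3°.
Check via Clairaut: cos φ_max = |cos φ₁| · sin C = cos(26.0°)·sin(126.0°) ≈ 0.727, again giving ≈ 43.3°.

≈ 43°S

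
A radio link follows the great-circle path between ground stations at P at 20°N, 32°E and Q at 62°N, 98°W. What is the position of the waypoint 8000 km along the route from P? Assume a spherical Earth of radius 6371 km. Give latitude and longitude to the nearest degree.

From cos δ = sin φ₁ sin φ₂ + cos φ₁ cos φ₂ cos Δλ, the central angle is δ ≈ 1.552 rad (88.9°). The total great-circle distance is δ·R ≈ 1.552 × 6371 ≈ 9890 km, so the target fraction is f = 8000/9890 ≈ 0.809.
Interpolate at f ≈ 0.809 with slerp weights a = sin((1−f)δ)/sin δ ≈ 0.292, b = sin(fδ)/sin δ ≈ 0.951.
p = a·p₁ + b·p₂ ≈ (0.171, -0.296, 0.940); φ = arcsin(p_z) ≈ 69.99°, λ = atan2(p_y, p_x) ≈ -60.04°.

≈ 70°N, 60°W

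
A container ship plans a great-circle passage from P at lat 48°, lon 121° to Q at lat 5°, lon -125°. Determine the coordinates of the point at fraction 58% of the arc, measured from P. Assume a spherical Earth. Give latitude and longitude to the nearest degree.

From cos δ = sin φ₁ sin φ₂ + cos φ₁ cos φ₂ cos Δλ, the central angle is δ ≈ 1.779 rad (101.9°).
Interpolate at f = 0.58 with slerp weights a = sin((1−f)δ)/sin δ ≈ 0.694, b = sin(fδ)/sin δ ≈ 0.877.
p = a·p₁ + b·p₂ ≈ (-0.740, -0.317, 0.592); φ = arcsin(p_z) ≈ 36.33°, λ = atan2(p_y, p_x) ≈ -156.80°.

≈ lat 36°, lon -157°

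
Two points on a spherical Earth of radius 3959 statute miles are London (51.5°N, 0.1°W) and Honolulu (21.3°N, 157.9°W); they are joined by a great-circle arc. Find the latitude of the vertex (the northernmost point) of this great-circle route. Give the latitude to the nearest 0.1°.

The great circle lies in the plane with unit normal n̂ = (p₁ × p₂)/|p₁ × p₂|.
Here n̂_z ≈ -0.226; the vertex latitude is φ_max = arccos|n̂_z| ≈ 76.9°.
Check via Clairaut: cos φ_max = |cos φ₁| · sin C = cos(51.5°)·sin(21.3°) ≈ 0.226, again giving ≈ 76.9°.

≈ 76.9°N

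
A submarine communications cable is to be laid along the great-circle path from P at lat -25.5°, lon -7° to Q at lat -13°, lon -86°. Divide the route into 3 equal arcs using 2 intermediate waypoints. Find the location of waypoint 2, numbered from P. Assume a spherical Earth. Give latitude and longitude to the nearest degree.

≈ lat -21°, lon -61°

Write both endpoints as unit vectors p₁, p₂ with components (cos φ cos λ, cos φ sin λ, sin φ).
The central angle between the endpoints is δ = arccos(p₁·p₂) ≈ 1.303 rad (74.7°).
Interpolate at f = 2/3 with slerp weights a = sin((1−f)δ)/sin δ ≈ 0.436, b = sin(fδ)/sin δ ≈ 0.792.
p = a·p₁ + b·p₂ ≈ (0.445, -0.818, -0.366); φ = arcsin(p_z) ≈ -21.47°, λ = atan2(p_y, p_x) ≈ -61.45°.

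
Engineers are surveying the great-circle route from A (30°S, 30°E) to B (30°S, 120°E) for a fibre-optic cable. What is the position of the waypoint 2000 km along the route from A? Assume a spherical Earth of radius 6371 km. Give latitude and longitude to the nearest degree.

Convert each endpoint to a unit vector on the sphere (x = cos φ cos λ, y = cos φ sin λ, z = sin φ).
The central angle between the endpoints is δ = arccos(p₁·p₂) ≈ 1.318 rad (75.5°). The total great-circle distance is δ·R ≈ 1.318 × 6371 ≈ 8398 km, so the target fraction is f = 2000/8398 ≈ 0.238.
Interpolate at f ≈ 0.238 with slerp weights a = sin((1−f)δ)/sin δ ≈ 0.871, b = sin(fδ)/sin δ ≈ 0.319.
p = a·p₁ + b·p₂ ≈ (0.515, 0.617, -0.595); φ = arcsin(p_z) ≈ -36.52°, λ = atan2(p_y, p_x) ≈ 50.10°.

≈ (37°S, 50°E)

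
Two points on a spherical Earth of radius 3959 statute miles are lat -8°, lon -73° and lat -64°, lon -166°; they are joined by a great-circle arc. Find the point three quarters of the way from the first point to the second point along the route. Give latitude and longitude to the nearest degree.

Write both endpoints as unit vectors p₁, p₂ with components (cos φ cos λ, cos φ sin λ, sin φ).
The central angle between the endpoints is δ = arccos(p₁·p₂) ≈ 1.468 rad (84.1°).
Interpolate at f = 3/4 with slerp weights a = sin((1−f)δ)/sin δ ≈ 0.361, b = sin(fδ)/sin δ ≈ 0.896.
p = a·p₁ + b·p₂ ≈ (-0.277, -0.437, -0.856); φ = arcsin(p_z) ≈ -58.86°, λ = atan2(p_y, p_x) ≈ -122.37°.

≈ lat -59°, lon -122°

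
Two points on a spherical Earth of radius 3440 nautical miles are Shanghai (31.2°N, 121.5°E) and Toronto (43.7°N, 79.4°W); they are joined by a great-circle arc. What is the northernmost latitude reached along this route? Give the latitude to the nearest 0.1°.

≈ 76.9°N

The great circle lies in the plane with unit normal n̂ = (p₁ × p₂)/|p₁ × p₂|.
Here n̂_z ≈ +0.226; the vertex latitude is φ_max = arccos|n̂_z| ≈ 76.9°.
Check via Clairaut: cos φ_max = |cos φ₁| · sin C = cos(31.2°)·sin(15.3°) ≈ 0.226, again giving ≈ 76.9°.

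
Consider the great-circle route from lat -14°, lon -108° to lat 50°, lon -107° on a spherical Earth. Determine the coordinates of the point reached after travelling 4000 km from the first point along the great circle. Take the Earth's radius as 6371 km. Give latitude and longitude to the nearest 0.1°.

≈ lat 22.0°, lon -107.5°

From cos δ = sin φ₁ sin φ₂ + cos φ₁ cos φ₂ cos Δλ, the central angle is δ ≈ 1.117 rad (64.0°). The total great-circle distance is δ·R ≈ 1.117 × 6371 ≈ 7117 km, so the target fraction is f = 4000/7117 ≈ 0.562.
Interpolate at f ≈ 0.562 with slerp weights a = sin((1−f)δ)/sin δ ≈ 0.523, b = sin(fδ)/sin δ ≈ 0.654.
p = a·p₁ + b·p₂ ≈ (-0.280, -0.884, 0.374); φ = arcsin(p_z) ≈ 21.97°, λ = atan2(p_y, p_x) ≈ -107.55°.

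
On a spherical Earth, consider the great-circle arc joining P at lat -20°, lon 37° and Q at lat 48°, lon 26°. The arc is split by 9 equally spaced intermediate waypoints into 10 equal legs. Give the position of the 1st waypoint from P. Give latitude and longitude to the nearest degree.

Write both endpoints as unit vectors p₁, p₂ with components (cos φ cos λ, cos φ sin λ, sin φ).
The central angle between the endpoints is δ = arccos(p₁·p₂) ≈ 1.199 rad (68.7°).
Interpolate at f = 1/10 with slerp weights a = sin((1−f)δ)/sin δ ≈ 0.946, b = sin(fδ)/sin δ ≈ 0.128.
p = a·p₁ + b·p₂ ≈ (0.787, 0.573, -0.228); φ = arcsin(p_z) ≈ -13.19°, λ = atan2(p_y, p_x) ≈ 36.04°.

≈ lat -13°, lon 36°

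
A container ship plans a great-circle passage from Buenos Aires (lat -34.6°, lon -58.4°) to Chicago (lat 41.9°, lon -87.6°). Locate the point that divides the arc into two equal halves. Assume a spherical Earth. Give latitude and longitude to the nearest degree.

≈ lat 4°, lon -72°

From cos δ = sin φ₁ sin φ₂ + cos φ₁ cos φ₂ cos Δλ, the central angle is δ ≈ 1.415 rad (81.0°).
Interpolate at f = 1/2 with slerp weights a = sin((1−f)δ)/sin δ ≈ 0.658, b = sin(fδ)/sin δ ≈ 0.658.
p = a·p₁ + b·p₂ ≈ (0.304, -0.950, 0.066); φ = arcsin(p_z) ≈ 3.77°, λ = atan2(p_y, p_x) ≈ -72.25°.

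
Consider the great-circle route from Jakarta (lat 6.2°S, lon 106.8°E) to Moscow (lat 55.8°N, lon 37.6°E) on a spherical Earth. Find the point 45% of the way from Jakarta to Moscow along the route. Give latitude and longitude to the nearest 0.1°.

Convert each endpoint to a unit vector on the sphere (x = cos φ cos λ, y = cos φ sin λ, z = sin φ).
The central angle between the endpoints is δ = arccos(p₁·p₂) ≈ 1.461 rad (83.7°).
Interpolate at f = 0.45 with slerp weights a = sin((1−f)δ)/sin δ ≈ 0.724, b = sin(fδ)/sin δ ≈ 0.615.
p = a·p₁ + b·p₂ ≈ (0.066, 0.900, 0.430); φ = arcsin(p_z) ≈ 25.49°, λ = atan2(p_y, p_x) ≈ 85.82°.

≈ lat 25.5°N, lon 85.8°E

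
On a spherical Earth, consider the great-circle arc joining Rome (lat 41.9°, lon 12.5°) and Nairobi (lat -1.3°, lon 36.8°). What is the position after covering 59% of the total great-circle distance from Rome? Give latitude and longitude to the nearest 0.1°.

Convert each endpoint to a unit vector on the sphere (x = cos φ cos λ, y = cos φ sin λ, z = sin φ).
The central angle between the endpoints is δ = arccos(p₁·p₂) ≈ 0.846 rad (48.5°).
Interpolate at f = 0.59 with slerp weights a = sin((1−f)δ)/sin δ ≈ 0.454, b = sin(fδ)/sin δ ≈ 0.639.
p = a·p₁ + b·p₂ ≈ (0.842, 0.456, 0.289); φ = arcsin(p_z) ≈ 16.78°, λ = atan2(p_y, p_x) ≈ 28.45°.

≈ lat 16.8°, lon 28.4°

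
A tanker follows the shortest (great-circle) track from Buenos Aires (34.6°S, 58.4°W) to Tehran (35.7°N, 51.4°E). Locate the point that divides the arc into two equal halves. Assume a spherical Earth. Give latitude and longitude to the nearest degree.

Write both endpoints as unit vectors p₁, p₂ with components (cos φ cos λ, cos φ sin λ, sin φ).
The central angle between the endpoints is δ = arccos(p₁·p₂) ≈ 2.163 rad (123.9°).
Interpolate at f = 1/2 with slerp weights a = sin((1−f)δ)/sin δ ≈ 1.063, b = sin(fδ)/sin δ ≈ 1.063.
p = a·p₁ + b·p₂ ≈ (0.997, -0.071, 0.017); φ = arcsin(p_z) ≈ 0.96°, λ = atan2(p_y, p_x) ≈ -4.05°.

≈ (1°N, 4°W)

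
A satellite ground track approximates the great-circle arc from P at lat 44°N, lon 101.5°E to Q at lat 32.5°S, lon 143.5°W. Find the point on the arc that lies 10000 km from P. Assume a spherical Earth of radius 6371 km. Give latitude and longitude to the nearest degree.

≈ lat 7°S, lon 176°W

Convert each endpoint to a unit vector on the sphere (x = cos φ cos λ, y = cos φ sin λ, z = sin φ).
The central angle between the endpoints is δ = arccos(p₁·p₂) ≈ 2.252 rad (129.0°). The total great-circle distance is δ·R ≈ 2.252 × 6371 ≈ 14347 km, so the target fraction is f = 10000/14347 ≈ 0.697.
Interpolate at f ≈ 0.697 with slerp weights a = sin((1−f)δ)/sin δ ≈ 0.812, b = sin(fδ)/sin δ ≈ 1.287.
p = a·p₁ + b·p₂ ≈ (-0.989, -0.074, -0.128); φ = arcsin(p_z) ≈ -7.34°, λ = atan2(p_y, p_x) ≈ -175.74°.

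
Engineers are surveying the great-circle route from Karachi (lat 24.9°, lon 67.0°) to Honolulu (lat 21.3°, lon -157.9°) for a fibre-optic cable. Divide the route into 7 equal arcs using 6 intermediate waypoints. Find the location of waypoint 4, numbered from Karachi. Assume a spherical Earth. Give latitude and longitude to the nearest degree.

Convert each endpoint to a unit vector on the sphere (x = cos φ cos λ, y = cos φ sin λ, z = sin φ).
The central angle between the endpoints is δ = arccos(p₁·p₂) ≈ 2.033 rad (116.5°).
Interpolate at f = 4/7 with slerp weights a = sin((1−f)δ)/sin δ ≈ 0.855, b = sin(fδ)/sin δ ≈ 1.025.
p = a·p₁ + b·p₂ ≈ (-0.582, 0.354, 0.732); φ = arcsin(p_z) ≈ 47.06°, λ = atan2(p_y, p_x) ≈ 148.65°.

≈ lat 47°, lon 149°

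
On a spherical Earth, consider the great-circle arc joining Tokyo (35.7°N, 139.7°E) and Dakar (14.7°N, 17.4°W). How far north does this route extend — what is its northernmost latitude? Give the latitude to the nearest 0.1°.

The great circle lies in the plane with unit normal n̂ = (p₁ × p₂)/|p₁ × p₂|.
Here n̂_z ≈ -0.374; the vertex latitude is φ_max = arccos|n̂_z| ≈ 68.1°.
Check via Clairaut: cos φ_max = |cos φ₁| · sin C = cos(35.7°)·sin(27.4°) ≈ 0.374, again giving ≈ 68.1°.

≈ 68.1°N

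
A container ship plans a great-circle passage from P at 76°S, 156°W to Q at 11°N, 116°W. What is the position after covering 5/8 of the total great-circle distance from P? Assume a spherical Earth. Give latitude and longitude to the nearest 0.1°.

The haversine formula gives a central angle δ ≈ 1.574 rad (90.2°) between the endpoints.
Interpolate at f = 5/8 with slerp weights a = sin((1−f)δ)/sin δ ≈ 0.557, b = sin(fδ)/sin δ ≈ 0.833.
p = a·p₁ + b·p₂ ≈ (-0.481, -0.789, -0.381); φ = arcsin(p_z) ≈ -22.41°, λ = atan2(p_y, p_x) ≈ -121.37°.

≈ 22.4°S, 121.4°W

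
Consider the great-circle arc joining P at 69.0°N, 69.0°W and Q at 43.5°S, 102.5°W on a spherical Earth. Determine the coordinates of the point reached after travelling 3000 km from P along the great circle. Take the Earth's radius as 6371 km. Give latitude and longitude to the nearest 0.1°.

≈ 43.3°N, 85.0°W

Convert each endpoint to a unit vector on the sphere (x = cos φ cos λ, y = cos φ sin λ, z = sin φ).
The central angle between the endpoints is δ = arccos(p₁·p₂) ≈ 2.011 rad (115.2°). The total great-circle distance is δ·R ≈ 2.011 × 6371 ≈ 12810 km, so the target fraction is f = 3000/12810 ≈ 0.234.
Interpolate at f ≈ 0.234 with slerp weights a = sin((1−f)δ)/sin δ ≈ 1.105, b = sin(fδ)/sin δ ≈ 0.501.
p = a·p₁ + b·p₂ ≈ (0.063, -0.725, 0.686); φ = arcsin(p_z) ≈ 43.33°, λ = atan2(p_y, p_x) ≈ -85.02°.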